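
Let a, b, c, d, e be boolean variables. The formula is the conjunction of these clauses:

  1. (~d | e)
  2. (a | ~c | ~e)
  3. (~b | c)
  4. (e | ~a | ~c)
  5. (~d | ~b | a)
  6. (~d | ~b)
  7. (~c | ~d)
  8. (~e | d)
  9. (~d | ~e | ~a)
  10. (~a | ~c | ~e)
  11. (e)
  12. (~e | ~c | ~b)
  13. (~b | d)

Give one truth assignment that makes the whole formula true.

(e) is a unit clause, so e = True.
Unit propagation: (d) forces d = True.
The clause (~b) is unit: b must be False.
Unit propagation: (~c) forces c = False.
Unit propagation: (~a) forces a = False.
Every clause has at least one true literal under this assignment.

a=False  b=False  c=False  d=True  e=True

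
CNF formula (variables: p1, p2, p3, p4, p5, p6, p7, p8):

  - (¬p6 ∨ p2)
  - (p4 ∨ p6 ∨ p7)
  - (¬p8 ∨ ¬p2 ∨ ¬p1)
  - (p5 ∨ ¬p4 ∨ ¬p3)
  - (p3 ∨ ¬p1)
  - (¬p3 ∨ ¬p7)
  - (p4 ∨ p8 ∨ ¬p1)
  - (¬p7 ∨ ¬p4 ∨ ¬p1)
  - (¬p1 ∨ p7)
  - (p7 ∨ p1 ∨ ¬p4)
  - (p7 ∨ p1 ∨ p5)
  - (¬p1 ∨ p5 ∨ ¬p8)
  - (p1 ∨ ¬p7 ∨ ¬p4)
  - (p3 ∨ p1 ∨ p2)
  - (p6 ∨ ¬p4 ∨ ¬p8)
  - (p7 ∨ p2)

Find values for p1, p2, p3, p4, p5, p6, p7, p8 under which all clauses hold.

p1 = F  p2 = T  p3 = T  p4 = F  p5 = T  p6 = T  p7 = F  p8 = F

p5 occurs only positively in the remaining clauses — set p5 = True.
Try p1 = False.
For the remaining variables, p2 = True, p3 = True, p4 = False, p6 = True, p7 = False, p8 = False works.
Every clause has at least one true literal under this assignment.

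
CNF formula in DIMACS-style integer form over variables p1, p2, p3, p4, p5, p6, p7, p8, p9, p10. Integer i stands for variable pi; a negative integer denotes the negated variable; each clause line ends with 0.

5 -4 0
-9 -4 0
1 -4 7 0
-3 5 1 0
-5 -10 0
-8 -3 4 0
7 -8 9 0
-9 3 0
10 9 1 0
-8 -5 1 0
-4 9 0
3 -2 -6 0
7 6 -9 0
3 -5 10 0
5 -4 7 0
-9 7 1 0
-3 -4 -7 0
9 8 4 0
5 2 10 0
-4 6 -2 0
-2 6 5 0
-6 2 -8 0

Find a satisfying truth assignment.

p1 occurs only positively in the remaining clauses — set p1 = True.
Try p2 = False.
Branch on p3: take p3 = True.
The remaining clauses are satisfied by p4 = False, p5 = True, p6 = False, p7 = True, p8 = False, p9 = True, p10 = False.
Every clause has at least one true literal under this assignment.
Check each clause:
  1. {p5, ¬p4} — ¬p4 is true.
  2. {¬p9, ¬p4} — ¬p4 is true.
  3. {¬p4, p7, p1} — p1 is true.
  4. {p1, p5, ¬p3} — p1 is true.
  5. {¬p5, ¬p10} — ¬p10 is true.
  6. {¬p8, ¬p3, p4} — ¬p8 is true.
  7. {p9, ¬p8, p7} — ¬p8 is true.
  8. {p3, ¬p9} — p3 is true.
  9. {p10, p1, p9} — p9 is true.
  10. {p1, ¬p8, ¬p5} — ¬p8 is true.
  11. {¬p4, p9} — p9 is true.
  12. {p3, ¬p2, ¬p6} — ¬p6 is true.
  13. {p7, ¬p9, p6} — p7 is true.
  14. {¬p5, p3, p10} — p3 is true.
  15. {¬p4, p7, p5} — ¬p4 is true.
  16. {p7, p1, ¬p9} — p1 is true.
  17. {¬p3, ¬p4, ¬p7} — ¬p4 is true.
  18. {p4, p9, p8} — p9 is true.
  19. {p5, p2, p10} — p5 is true.
  20. {¬p2, ¬p4, p6} — ¬p4 is true.
  21. {p6, ¬p2, p5} — p5 is true.
  22. {p2, ¬p8, ¬p6} — ¬p8 is true.

p1=T, p2=F, p3=T, p4=F, p5=T, p6=F, p7=T, p8=F, p9=T, p10=F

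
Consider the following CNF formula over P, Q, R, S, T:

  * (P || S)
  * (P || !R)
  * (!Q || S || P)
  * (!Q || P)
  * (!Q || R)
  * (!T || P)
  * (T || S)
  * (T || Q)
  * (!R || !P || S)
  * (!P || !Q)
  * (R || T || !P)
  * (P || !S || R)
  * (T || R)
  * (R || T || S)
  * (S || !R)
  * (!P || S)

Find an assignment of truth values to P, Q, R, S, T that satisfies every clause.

P=True, Q=False, R=True, S=True, T=True

Try P = True.
  then Q is forced to False.
  then T is forced to True.
  then S is forced to True.
R is now unconstrained; take R = True.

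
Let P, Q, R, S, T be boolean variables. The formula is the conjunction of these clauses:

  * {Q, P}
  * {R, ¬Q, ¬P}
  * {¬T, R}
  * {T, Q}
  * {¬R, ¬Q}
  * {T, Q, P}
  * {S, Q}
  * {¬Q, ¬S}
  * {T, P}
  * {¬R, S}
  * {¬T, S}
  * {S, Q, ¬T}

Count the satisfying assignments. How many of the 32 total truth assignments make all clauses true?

1

The models are:
  P=T Q=F R=T S=T T=T
That's 1 in total.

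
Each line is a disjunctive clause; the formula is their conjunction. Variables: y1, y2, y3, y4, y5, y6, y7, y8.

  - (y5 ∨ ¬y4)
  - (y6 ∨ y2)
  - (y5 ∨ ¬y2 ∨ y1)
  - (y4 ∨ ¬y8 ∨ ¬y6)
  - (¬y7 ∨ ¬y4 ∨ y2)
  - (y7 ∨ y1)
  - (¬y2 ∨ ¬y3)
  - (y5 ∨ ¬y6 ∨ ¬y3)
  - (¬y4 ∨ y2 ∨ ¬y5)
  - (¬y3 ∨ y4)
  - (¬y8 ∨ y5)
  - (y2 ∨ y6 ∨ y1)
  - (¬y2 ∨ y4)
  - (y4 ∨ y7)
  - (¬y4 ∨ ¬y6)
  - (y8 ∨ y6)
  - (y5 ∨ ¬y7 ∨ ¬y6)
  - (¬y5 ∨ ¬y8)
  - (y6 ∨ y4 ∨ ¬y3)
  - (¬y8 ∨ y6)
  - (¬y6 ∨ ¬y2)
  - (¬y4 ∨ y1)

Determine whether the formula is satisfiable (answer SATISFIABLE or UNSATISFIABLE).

SATISFIABLE

Pure literal: y3 appears only negated; assign y3 = False.
Set y1 = False and propagate.
  then y7 is forced to True.
  then y4 is forced to False.
  then y2 is forced to False.
  then y6 is forced to True.
  then y8 is forced to False.
  then y5 is forced to True.
So y1 = False  y2 = False  y3 = False  y4 = False  y5 = True  y6 = True  y7 = True  y8 = False is a satisfying assignment.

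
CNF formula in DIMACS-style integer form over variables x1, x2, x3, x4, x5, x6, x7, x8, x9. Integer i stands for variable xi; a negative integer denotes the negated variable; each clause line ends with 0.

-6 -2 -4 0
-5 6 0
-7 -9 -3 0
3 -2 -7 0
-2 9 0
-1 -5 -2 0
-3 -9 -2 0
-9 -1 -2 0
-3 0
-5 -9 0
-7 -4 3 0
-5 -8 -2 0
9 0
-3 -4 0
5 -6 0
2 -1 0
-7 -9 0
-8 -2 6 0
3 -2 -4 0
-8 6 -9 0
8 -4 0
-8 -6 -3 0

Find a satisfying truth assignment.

x1 = False, x2 = False, x3 = False, x4 = False, x5 = False, x6 = False, x7 = False, x8 = False, x9 = True

(!x3) is a unit clause, so x3 = False.
Unit propagation: (x9) forces x9 = True.
(!x5) is a unit clause, so x5 = False.
Unit propagation: (!x6) forces x6 = False.
The clause (!x7) is unit: x7 must be False.
The clause (!x8) is unit: x8 must be False.
Unit propagation: (!x4) forces x4 = False.
Pure literal: x1 appears only negated; assign x1 = False.
x2 is now unconstrained; take x2 = False.
Every clause has at least one true literal under this assignment.
Check each clause:
  1. (!x2 || !x4 || !x6) — !x6 is true.
  2. (!x5 || x6) — !x5 is true.
  3. (!x3 || !x7 || !x9) — !x7 is true.
  4. (x3 || !x7 || !x2) — !x7 is true.
  5. (!x2 || x9) — x9 is true.
  6. (!x1 || !x5 || !x2) — !x5 is true.
  7. (!x3 || !x2 || !x9) — !x3 is true.
  8. (!x2 || !x9 || !x1) — !x2 is true.
  9. (!x3) — !x3 is true.
  10. (!x5 || !x9) — !x5 is true.
  11. (!x7 || x3 || !x4) — !x7 is true.
  12. (!x8 || !x2 || !x5) — !x8 is true.
  13. (x9) — x9 is true.
  14. (!x4 || !x3) — !x4 is true.
  15. (x5 || !x6) — !x6 is true.
  16. (x2 || !x1) — !x1 is true.
  17. (!x7 || !x9) — !x7 is true.
  18. (!x2 || x6 || !x8) — !x8 is true.
  19. (!x2 || x3 || !x4) — !x4 is true.
  20. (x6 || !x8 || !x9) — !x8 is true.
  21. (x8 || !x4) — !x4 is true.
  22. (!x8 || !x3 || !x6) — !x8 is true.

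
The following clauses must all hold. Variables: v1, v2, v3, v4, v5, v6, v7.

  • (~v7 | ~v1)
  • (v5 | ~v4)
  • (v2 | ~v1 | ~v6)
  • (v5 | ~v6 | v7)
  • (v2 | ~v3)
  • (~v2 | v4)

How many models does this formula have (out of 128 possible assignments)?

26

Case analysis on v2 and v1:
  v2=T, v1=T: remaining (v3,v4,v5,v6,v7) ∈ {(F,T,T,F,F); (F,T,T,T,F); (T,T,T,F,F); (T,T,T,T,F)} — 4.
  v2=T, v1=F: forces v4=T; v5=T; v3, v6, v7 free → 2^3 = 8.
  v2=F, v1=T: remaining (v3,v4,v5,v6,v7) ∈ {(F,F,F,F,F); (F,F,T,F,F); (F,T,T,F,F)} — 3.
  v2=F, v1=F: 11 of the 32 assignments to (v3,v4,v5,v6,v7) work.
Total: 4 + 8 + 3 + 11 = 26.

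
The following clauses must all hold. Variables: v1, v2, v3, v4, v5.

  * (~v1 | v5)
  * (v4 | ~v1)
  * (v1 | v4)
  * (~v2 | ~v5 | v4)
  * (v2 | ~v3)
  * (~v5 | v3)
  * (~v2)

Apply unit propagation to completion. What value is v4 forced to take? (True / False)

True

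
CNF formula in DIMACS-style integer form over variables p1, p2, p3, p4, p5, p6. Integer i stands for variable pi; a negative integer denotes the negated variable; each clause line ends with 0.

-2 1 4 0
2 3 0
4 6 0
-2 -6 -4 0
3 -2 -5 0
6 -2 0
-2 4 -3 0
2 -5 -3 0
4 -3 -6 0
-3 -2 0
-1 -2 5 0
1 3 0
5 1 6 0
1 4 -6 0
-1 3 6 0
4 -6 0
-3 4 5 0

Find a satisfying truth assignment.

p1 = True, p2 = False, p3 = True, p4 = True, p5 = False, p6 = False

Check each clause:
  1. (!p2 || p4 || p1) — p1 is true.
  2. (p2 || p3) — p3 is true.
  3. (p6 || p4) — p4 is true.
  4. (!p2 || !p4 || !p6) — !p6 is true.
  5. (p3 || !p2 || !p5) — p3 is true.
  6. (p6 || !p2) — !p2 is true.
  7. (!p2 || !p3 || p4) — p4 is true.
  8. (p2 || !p3 || !p5) — !p5 is true.
  9. (!p3 || p4 || !p6) — !p6 is true.
  10. (!p2 || !p3) — !p2 is true.
  11. (!p2 || p5 || !p1) — !p2 is true.
  12. (p1 || p3) — p1 is true.
  13. (p6 || p1 || p5) — p1 is true.
  14. (p4 || !p6 || p1) — p1 is true.
  15. (p3 || !p1 || p6) — p3 is true.
  16. (p4 || !p6) — !p6 is true.
  17. (p4 || p5 || !p3) — p4 is true.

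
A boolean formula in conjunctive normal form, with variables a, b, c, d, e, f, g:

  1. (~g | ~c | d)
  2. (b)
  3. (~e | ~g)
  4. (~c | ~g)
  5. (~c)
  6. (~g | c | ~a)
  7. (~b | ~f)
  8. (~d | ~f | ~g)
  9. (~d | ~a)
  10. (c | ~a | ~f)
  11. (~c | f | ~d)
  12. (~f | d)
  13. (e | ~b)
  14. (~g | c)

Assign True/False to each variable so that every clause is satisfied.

a=F  b=T  c=F  d=F  e=T  f=F  g=F

Check each clause:
  1. (~c | d | ~g) — ~g is true.
  2. (b) — b is true.
  3. (~g | ~e) — ~g is true.
  4. (~c | ~g) — ~g is true.
  5. (~c) — ~c is true.
  6. (~a | c | ~g) — ~g is true.
  7. (~f | ~b) — ~f is true.
  8. (~g | ~f | ~d) — ~g is true.
  9. (~d | ~a) — ~d is true.
  10. (c | ~a | ~f) — ~f is true.
  11. (f | ~c | ~d) — ~d is true.
  12. (~f | d) — ~f is true.
  13. (e | ~b) — e is true.
  14. (c | ~g) — ~g is true.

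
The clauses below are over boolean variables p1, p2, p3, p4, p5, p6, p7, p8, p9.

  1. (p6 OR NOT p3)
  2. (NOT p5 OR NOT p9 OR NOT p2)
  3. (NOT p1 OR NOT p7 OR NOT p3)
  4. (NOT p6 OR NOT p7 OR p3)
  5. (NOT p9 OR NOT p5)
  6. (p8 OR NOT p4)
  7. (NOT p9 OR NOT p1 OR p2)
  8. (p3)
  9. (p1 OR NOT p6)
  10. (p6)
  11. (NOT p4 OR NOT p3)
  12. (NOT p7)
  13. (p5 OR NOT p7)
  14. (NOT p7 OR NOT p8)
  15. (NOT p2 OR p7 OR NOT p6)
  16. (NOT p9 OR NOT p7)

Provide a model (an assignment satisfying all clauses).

The clause (p3) is unit: p3 must be True.
(p6) is a unit clause, so p6 = True.
The clause (p1) is unit: p1 must be True.
(NOT p7) is a unit clause, so p7 = False.
Unit propagation: (NOT p4) forces p4 = False.
Unit propagation: (NOT p2) forces p2 = False.
The clause (NOT p9) is unit: p9 must be False.
p5, p8 are now unconstrained; take p5 = False, p8 = True.

p1=True, p2=False, p3=True, p4=False, p5=False, p6=True, p7=False, p8=True, p9=False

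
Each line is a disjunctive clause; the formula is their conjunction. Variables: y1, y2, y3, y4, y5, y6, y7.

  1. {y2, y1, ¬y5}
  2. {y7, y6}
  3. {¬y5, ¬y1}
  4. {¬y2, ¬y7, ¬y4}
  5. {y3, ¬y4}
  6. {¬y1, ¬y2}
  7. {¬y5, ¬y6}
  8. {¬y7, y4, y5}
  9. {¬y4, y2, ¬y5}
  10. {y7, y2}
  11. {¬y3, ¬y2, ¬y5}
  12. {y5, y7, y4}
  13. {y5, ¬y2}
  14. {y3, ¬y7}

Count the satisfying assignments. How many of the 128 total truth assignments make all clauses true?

4

The models are:
  y1=0 y2=0 y3=1 y4=1 y5=0 y6=0 y7=1
  y1=0 y2=0 y3=1 y4=1 y5=0 y6=1 y7=1
  y1=1 y2=0 y3=1 y4=1 y5=0 y6=0 y7=1
  y1=1 y2=0 y3=1 y4=1 y5=0 y6=1 y7=1
Count: 4.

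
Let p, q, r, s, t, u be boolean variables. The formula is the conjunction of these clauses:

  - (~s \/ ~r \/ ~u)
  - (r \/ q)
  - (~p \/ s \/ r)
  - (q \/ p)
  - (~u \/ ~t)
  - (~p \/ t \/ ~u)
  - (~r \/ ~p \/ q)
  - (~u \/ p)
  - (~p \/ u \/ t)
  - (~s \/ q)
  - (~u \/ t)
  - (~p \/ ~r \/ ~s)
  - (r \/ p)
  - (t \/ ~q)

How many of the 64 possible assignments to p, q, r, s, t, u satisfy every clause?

The models are:
  p=0 q=1 r=1 s=0 t=1 u=0
  p=0 q=1 r=1 s=1 t=1 u=0
  p=1 q=1 r=0 s=1 t=1 u=0
  p=1 q=1 r=1 s=0 t=1 u=0
That's 4 in total.

4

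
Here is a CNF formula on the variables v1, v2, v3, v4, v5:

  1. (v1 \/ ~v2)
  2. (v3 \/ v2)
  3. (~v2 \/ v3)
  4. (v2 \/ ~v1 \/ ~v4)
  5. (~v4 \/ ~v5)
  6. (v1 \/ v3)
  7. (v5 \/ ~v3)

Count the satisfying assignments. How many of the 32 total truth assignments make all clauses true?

The models are:
  v1=0 v2=0 v3=1 v4=0 v5=1
  v1=1 v2=0 v3=1 v4=0 v5=1
  v1=1 v2=1 v3=1 v4=0 v5=1
Count: 3.

3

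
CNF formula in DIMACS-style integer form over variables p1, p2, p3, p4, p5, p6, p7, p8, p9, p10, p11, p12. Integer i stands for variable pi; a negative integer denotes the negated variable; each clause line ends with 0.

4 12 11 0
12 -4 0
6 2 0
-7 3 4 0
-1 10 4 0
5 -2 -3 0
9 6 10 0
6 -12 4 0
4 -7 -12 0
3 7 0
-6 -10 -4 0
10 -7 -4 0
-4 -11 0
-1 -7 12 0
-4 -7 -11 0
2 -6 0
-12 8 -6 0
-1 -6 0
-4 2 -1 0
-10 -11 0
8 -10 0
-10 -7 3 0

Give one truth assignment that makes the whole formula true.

p1=0, p2=1, p3=1, p4=0, p5=1, p6=1, p7=1, p8=1, p9=1, p10=0, p11=1, p12=0

Check each clause:
  1. (p12 | p11 | p4) — p11 is true.
  2. (p12 | ~p4) — ~p4 is true.
  3. (p2 | p6) — p2 is true.
  4. (~p7 | p4 | p3) — p3 is true.
  5. (~p1 | p10 | p4) — ~p1 is true.
  6. (~p3 | p5 | ~p2) — p5 is true.
  7. (p6 | p9 | p10) — p9 is true.
  8. (p4 | p6 | ~p12) — ~p12 is true.
  9. (~p7 | ~p12 | p4) — ~p12 is true.
  10. (p7 | p3) — p3 is true.
  11. (~p6 | ~p10 | ~p4) — ~p4 is true.
  12. (~p7 | p10 | ~p4) — ~p4 is true.
  13. (~p11 | ~p4) — ~p4 is true.
  14. (p12 | ~p1 | ~p7) — ~p1 is true.
  15. (~p11 | ~p4 | ~p7) — ~p4 is true.
  16. (~p6 | p2) — p2 is true.
  17. (p8 | ~p12 | ~p6) — p8 is true.
  18. (~p1 | ~p6) — ~p1 is true.
  19. (~p1 | p2 | ~p4) — p2 is true.
  20. (~p10 | ~p11) — ~p10 is true.
  21. (p8 | ~p10) — p8 is true.
  22. (~p7 | ~p10 | p3) — p3 is true.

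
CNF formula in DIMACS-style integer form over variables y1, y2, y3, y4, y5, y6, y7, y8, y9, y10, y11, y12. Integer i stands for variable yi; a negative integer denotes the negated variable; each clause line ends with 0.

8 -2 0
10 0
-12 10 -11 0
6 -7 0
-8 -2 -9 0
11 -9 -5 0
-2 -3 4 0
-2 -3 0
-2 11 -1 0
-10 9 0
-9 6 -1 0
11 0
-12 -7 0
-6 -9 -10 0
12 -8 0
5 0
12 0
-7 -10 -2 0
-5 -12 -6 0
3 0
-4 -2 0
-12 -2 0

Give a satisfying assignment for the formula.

y1=False, y2=False, y3=True, y4=True, y5=True, y6=False, y7=False, y8=True, y9=True, y10=True, y11=True, y12=True

The clause (y10) is unit: y10 must be True.
The clause (y9) is unit: y9 must be True.
Unit propagation: (y11) forces y11 = True.
Unit propagation: (~y6) forces y6 = False.
Unit propagation: (~y7) forces y7 = False.
The clause (~y1) is unit: y1 must be False.
The clause (y5) is unit: y5 must be True.
(y12) is a unit clause, so y12 = True.
The clause (y3) is unit: y3 must be True.
The clause (~y2) is unit: y2 must be False.
y4, y8 are now unconstrained; take y4 = True, y8 = True.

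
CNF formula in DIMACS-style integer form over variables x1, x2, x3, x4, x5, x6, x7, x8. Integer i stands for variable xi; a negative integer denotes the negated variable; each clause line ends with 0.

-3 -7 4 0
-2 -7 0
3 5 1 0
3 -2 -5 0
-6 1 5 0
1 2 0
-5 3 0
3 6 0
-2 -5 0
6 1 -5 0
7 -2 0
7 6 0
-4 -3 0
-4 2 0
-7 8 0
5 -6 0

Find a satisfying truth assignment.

x1=T, x2=F, x3=T, x4=F, x5=T, x6=T, x7=F, x8=T

x1 occurs only positively in the remaining clauses — set x1 = True.
x8 occurs only positively in the remaining clauses — set x8 = True.
Try x2 = False.
  then x4 is forced to False.
Try x3 = True.
  then x7 is forced to False.
  then x6 is forced to True.
  then x5 is forced to True.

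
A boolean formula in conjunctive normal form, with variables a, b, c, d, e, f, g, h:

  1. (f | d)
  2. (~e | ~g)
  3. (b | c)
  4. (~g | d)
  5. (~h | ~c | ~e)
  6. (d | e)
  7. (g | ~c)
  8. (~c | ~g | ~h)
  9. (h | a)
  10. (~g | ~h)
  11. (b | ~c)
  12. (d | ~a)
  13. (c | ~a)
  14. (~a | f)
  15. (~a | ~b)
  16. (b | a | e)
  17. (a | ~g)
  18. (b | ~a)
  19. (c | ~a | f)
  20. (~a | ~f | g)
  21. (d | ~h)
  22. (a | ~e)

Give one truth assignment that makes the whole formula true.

a=False, b=True, c=False, d=True, e=False, f=False, g=False, h=True

Check each clause:
  1. (d | f) — d is true.
  2. (~g | ~e) — ~g is true.
  3. (b | c) — b is true.
  4. (~g | d) — ~g is true.
  5. (~c | ~e | ~h) — ~e is true.
  6. (e | d) — d is true.
  7. (g | ~c) — ~c is true.
  8. (~g | ~c | ~h) — ~g is true.
  9. (h | a) — h is true.
  10. (~h | ~g) — ~g is true.
  11. (b | ~c) — b is true.
  12. (~a | d) — d is true.
  13. (c | ~a) — ~a is true.
  14. (~a | f) — ~a is true.
  15. (~b | ~a) — ~a is true.
  16. (a | b | e) — b is true.
  17. (a | ~g) — ~g is true.
  18. (b | ~a) — b is true.
  19. (~a | c | f) — ~a is true.
  20. (g | ~a | ~f) — ~f is true.
  21. (~h | d) — d is true.
  22. (a | ~e) — ~e is true.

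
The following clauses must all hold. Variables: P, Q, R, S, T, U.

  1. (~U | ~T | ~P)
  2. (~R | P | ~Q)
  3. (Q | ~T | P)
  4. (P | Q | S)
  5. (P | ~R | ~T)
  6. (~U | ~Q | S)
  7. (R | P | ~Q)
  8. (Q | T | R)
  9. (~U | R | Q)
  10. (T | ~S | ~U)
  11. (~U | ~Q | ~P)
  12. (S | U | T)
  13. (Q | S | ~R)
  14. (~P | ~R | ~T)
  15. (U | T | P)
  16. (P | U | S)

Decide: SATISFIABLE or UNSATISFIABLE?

SATISFIABLE

Branch on P: take P = True.
Set Q = True and propagate.
  then U is forced to False.
Branch on R: take R = False.
For the remaining variables, S = True, T = True works.
Every clause has at least one true literal under this assignment.
So P=True  Q=True  R=False  S=True  T=True  U=False is a satisfying assignment.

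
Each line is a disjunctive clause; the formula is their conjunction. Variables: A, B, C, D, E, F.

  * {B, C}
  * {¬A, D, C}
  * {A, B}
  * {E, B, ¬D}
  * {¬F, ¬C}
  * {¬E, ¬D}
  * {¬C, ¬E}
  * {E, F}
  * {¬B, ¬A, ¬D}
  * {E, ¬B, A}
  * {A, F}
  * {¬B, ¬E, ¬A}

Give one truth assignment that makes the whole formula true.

Branch on A: take A = False.
  then B is forced to True.
  then E is forced to True.
  then D is forced to False.
  then C is forced to False.
  then F is forced to True.

A = F  B = T  C = F  D = F  E = T  F = T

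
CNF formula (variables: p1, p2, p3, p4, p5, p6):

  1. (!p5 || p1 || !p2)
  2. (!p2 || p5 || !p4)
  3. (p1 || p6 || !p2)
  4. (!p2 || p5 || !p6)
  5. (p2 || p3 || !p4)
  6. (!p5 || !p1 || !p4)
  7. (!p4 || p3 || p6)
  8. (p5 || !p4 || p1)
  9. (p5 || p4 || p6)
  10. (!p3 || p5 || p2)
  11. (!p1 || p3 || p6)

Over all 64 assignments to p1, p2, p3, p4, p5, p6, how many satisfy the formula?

14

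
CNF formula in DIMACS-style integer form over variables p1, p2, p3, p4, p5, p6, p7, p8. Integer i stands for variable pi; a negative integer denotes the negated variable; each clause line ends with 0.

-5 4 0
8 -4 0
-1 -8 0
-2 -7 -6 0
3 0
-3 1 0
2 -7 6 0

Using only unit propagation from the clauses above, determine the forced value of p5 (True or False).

False

Unit clause (p3) sets p3 = True.
From (p1 ∨ ¬p3) and p3 = True: p1 = True.
From (¬p1 ∨ ¬p8) and p1 = True: p8 = False.
In (¬p4 ∨ p8), p8 is now false; ¬p4 must hold, so p4 = False.
(p4 ∨ ¬p5): since p4 = False, the clause reduces to (¬p5). p5 = False.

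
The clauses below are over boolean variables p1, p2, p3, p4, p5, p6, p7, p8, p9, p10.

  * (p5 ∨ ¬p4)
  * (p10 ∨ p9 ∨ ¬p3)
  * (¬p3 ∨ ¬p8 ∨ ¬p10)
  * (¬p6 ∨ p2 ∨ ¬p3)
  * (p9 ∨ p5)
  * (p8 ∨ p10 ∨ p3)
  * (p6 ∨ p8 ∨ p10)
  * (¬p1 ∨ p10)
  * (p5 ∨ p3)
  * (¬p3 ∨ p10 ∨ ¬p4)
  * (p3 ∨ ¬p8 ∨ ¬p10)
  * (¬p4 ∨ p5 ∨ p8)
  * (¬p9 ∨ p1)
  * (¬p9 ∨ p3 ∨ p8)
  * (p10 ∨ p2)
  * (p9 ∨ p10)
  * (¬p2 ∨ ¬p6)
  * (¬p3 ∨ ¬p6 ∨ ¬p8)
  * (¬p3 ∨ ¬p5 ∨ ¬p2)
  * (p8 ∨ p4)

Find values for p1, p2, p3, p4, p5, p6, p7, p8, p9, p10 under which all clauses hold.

Set p1 = False and propagate.
  then p9 is forced to False.
  then p5 is forced to True.
  then p10 is forced to True.
Try p2 = False.
Branch on p3: take p3 = False.
  then p8 is forced to False.
  then p4 is forced to True.
p6, p7 are now unconstrained; take p6 = False, p7 = True.

p1=F, p2=F, p3=F, p4=T, p5=T, p6=F, p7=T, p8=F, p9=F, p10=T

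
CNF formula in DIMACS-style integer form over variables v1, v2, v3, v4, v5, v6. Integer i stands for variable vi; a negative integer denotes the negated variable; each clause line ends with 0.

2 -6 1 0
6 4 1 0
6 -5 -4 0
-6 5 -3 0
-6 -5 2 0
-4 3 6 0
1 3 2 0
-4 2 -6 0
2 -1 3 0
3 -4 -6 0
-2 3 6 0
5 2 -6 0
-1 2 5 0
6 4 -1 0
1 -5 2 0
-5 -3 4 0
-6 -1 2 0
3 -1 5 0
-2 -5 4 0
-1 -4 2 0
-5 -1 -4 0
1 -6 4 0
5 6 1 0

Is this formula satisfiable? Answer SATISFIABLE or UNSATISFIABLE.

Try v1 = False.
Branch on v2: take v2 = True.
The remaining clauses are satisfied by v3 = True, v4 = True, v5 = True, v6 = True.
Every clause has at least one true literal under this assignment.
So v1 = F, v2 = T, v3 = T, v4 = T, v5 = T, v6 = T is a satisfying assignment.

SATISFIABLE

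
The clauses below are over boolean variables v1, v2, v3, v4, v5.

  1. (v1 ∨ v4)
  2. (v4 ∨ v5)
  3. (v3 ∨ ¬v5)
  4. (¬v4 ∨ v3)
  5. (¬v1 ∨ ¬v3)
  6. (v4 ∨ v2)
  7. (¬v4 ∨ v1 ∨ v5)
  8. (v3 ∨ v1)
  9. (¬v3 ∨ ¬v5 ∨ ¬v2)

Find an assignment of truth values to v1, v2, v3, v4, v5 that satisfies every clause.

v1=F, v2=F, v3=T, v4=T, v5=T

Set v1 = False and propagate.
  then v4 is forced to True.
  then v3 is forced to True.
  then v5 is forced to True.
  then v2 is forced to False.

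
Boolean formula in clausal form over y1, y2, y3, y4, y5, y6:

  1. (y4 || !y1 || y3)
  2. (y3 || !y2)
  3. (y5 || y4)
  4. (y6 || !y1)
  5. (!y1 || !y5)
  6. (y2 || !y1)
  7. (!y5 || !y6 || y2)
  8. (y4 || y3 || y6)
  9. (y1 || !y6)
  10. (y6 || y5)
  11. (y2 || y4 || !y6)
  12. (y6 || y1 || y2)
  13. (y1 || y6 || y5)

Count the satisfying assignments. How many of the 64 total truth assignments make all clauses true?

3

The models are:
  y1=0 y2=1 y3=1 y4=0 y5=1 y6=0
  y1=0 y2=1 y3=1 y4=1 y5=1 y6=0
  y1=1 y2=1 y3=1 y4=1 y5=0 y6=1
Count: 3.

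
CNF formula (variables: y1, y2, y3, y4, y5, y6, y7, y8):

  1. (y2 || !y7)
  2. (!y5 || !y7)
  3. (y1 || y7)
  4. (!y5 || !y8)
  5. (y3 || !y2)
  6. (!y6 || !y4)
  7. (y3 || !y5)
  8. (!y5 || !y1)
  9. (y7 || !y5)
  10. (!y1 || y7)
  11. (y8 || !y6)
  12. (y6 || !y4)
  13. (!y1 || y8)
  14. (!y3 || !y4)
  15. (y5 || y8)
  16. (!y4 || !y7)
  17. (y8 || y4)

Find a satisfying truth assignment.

y1=False, y2=True, y3=True, y4=False, y5=False, y6=False, y7=True, y8=True

Set y1 = False and propagate.
  then y7 is forced to True.
  then y2 is forced to True.
  then y5 is forced to False.
  then y3 is forced to True.
  then y4 is forced to False.
  then y8 is forced to True.
y6 is now unconstrained; take y6 = False.
Every clause has at least one true literal under this assignment.
Check each clause:
  1. (y2 || !y7) — y2 is true.
  2. (!y7 || !y5) — !y5 is true.
  3. (y1 || y7) — y7 is true.
  4. (!y5 || !y8) — !y5 is true.
  5. (!y2 || y3) — y3 is true.
  6. (!y6 || !y4) — !y6 is true.
  7. (y3 || !y5) — y3 is true.
  8. (!y1 || !y5) — !y5 is true.
  9. (y7 || !y5) — !y5 is true.
  10. (!y1 || y7) — !y1 is true.
  11. (!y6 || y8) — y8 is true.
  12. (!y4 || y6) — !y4 is true.
  13. (y8 || !y1) — y8 is true.
  14. (!y3 || !y4) — !y4 is true.
  15. (y5 || y8) — y8 is true.
  16. (!y4 || !y7) — !y4 is true.
  17. (y4 || y8) — y8 is true.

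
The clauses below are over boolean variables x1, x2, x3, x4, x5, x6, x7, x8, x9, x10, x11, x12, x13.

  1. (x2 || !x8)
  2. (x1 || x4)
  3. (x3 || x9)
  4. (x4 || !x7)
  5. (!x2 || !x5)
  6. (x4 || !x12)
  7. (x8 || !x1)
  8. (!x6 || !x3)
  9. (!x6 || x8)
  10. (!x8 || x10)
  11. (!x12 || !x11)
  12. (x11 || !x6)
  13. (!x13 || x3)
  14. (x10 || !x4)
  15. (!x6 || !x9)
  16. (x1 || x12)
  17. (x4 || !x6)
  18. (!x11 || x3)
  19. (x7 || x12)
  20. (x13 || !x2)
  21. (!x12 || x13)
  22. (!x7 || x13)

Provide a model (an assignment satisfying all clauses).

x1 = 0, x2 = 0, x3 = 1, x4 = 1, x5 = 1, x6 = 0, x7 = 0, x8 = 0, x9 = 1, x10 = 1, x11 = 0, x12 = 1, x13 = 1

Pure literal: x6 appears only negated; assign x6 = False.
x10 occurs only positively in the remaining clauses — set x10 = True.
Try x1 = False.
  then x4 is forced to True.
  then x12 is forced to True.
  then x11 is forced to False.
  then x13 is forced to True.
  then x3 is forced to True.
Try x2 = False.
  then x8 is forced to False.
x5, x7, x9 are now unconstrained; take x5 = True, x7 = False, x9 = True.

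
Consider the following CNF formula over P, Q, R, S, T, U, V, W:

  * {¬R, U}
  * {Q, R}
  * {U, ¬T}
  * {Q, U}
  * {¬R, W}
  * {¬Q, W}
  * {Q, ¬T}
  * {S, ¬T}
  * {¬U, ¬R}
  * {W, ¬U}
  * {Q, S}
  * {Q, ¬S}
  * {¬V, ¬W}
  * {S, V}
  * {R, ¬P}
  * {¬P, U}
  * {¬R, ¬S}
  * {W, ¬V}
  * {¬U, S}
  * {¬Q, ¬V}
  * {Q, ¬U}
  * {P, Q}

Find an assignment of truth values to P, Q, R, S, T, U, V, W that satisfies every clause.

T occurs only negated in the remaining clauses — set T = False.
Set P = False and propagate.
  then Q is forced to True.
  then W is forced to True.
  then V is forced to False.
  then S is forced to True.
  then R is forced to False.
U is now unconstrained; take U = False.
Every clause has at least one true literal under this assignment.

P=0  Q=1  R=0  S=1  T=0  U=0  V=0  W=1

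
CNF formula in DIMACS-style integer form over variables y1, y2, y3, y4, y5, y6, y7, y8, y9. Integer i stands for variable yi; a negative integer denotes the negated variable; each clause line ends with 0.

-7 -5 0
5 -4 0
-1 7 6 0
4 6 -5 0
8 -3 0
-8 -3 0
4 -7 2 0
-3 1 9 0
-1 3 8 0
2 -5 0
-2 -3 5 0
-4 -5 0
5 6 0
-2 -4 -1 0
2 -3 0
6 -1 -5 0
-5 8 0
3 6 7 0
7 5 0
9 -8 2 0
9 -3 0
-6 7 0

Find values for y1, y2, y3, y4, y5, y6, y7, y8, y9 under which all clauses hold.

y1=False, y2=True, y3=False, y4=False, y5=False, y6=True, y7=True, y8=True, y9=True

Pure literal: y9 appears only positively; assign y9 = True.
Branch on y1: take y1 = False.
The remaining clauses are satisfied by y2 = True, y3 = False, y4 = False, y5 = False, y6 = True, y7 = True, y8 = True.
Every clause has at least one true literal under this assignment.
Check each clause:
  1. (!y7 || !y5) — !y5 is true.
  2. (!y4 || y5) — !y4 is true.
  3. (y6 || !y1 || y7) — y7 is true.
  4. (y4 || y6 || !y5) — !y5 is true.
  5. (!y3 || y8) — y8 is true.
  6. (!y3 || !y8) — !y3 is true.
  7. (!y7 || y2 || y4) — y2 is true.
  8. (y9 || !y3 || y1) — y9 is true.
  9. (y3 || y8 || !y1) — y8 is true.
  10. (y2 || !y5) — y2 is true.
  11. (!y3 || y5 || !y2) — !y3 is true.
  12. (!y5 || !y4) — !y5 is true.
  13. (y6 || y5) — y6 is true.
  14. (!y4 || !y2 || !y1) — !y4 is true.
  15. (y2 || !y3) — y2 is true.
  16. (y6 || !y1 || !y5) — !y5 is true.
  17. (!y5 || y8) — y8 is true.
  18. (y6 || y7 || y3) — y6 is true.
  19. (y5 || y7) — y7 is true.
  20. (y2 || y9 || !y8) — y9 is true.
  21. (y9 || !y3) — y9 is true.
  22. (y7 || !y6) — y7 is true.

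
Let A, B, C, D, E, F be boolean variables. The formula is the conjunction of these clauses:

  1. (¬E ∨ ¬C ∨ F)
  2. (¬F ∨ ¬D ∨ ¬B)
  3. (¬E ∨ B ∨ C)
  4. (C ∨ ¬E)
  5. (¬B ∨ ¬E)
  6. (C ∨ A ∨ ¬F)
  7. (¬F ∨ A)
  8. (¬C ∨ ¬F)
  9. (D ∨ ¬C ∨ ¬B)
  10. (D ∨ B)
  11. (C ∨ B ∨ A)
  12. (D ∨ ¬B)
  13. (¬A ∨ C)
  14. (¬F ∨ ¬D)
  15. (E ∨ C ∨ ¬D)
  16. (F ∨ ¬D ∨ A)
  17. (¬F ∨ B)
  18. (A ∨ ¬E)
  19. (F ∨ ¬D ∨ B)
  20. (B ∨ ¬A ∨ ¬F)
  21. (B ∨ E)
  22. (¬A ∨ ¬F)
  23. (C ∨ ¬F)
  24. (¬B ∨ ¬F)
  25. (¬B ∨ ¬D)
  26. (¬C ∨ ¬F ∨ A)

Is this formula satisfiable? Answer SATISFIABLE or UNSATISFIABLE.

UNSATISFIABLE

F = True:
  propagation gives A=True; an empty clause results — contradiction.
F = False:
  B = True:
    propagation gives E=False, D=True; an empty clause results — contradiction.
  B = False:
    propagation gives D=True; an empty clause results — contradiction.
Every branch closes, so no satisfying assignment exists.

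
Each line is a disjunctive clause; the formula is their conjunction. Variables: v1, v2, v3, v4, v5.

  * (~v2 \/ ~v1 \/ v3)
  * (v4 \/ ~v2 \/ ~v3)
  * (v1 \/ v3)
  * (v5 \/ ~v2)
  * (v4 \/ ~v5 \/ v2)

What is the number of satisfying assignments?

11

Split on v2, then v3.
  v2=1, v3=1: remaining (v1,v4,v5) ∈ {(0,1,1); (1,1,1)} — 2.
  v2=1, v3=0: a clause becomes empty — 0.
  v2=0, v3=1: v1 free; 3 ways for (v4,v5) × 2^1 = 6.
  v2=0, v3=0: remaining (v1,v4,v5) ∈ {(1,0,0); (1,1,0); (1,1,1)} — 3.
Total: 2 + 0 + 6 + 3 = 11.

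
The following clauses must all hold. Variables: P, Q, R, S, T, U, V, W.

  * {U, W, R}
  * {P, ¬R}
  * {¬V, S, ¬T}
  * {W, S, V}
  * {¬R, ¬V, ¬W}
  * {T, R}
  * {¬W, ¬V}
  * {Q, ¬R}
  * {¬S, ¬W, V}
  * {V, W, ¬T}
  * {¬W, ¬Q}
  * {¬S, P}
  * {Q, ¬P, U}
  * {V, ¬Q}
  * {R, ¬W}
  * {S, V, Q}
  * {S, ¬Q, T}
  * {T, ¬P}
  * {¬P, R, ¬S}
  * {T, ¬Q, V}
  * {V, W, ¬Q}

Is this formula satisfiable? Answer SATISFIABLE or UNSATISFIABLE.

SATISFIABLE

Pure literal: U appears only positively; assign U = True.
Branch on P: take P = True.
  then T is forced to True.
Set Q = True and propagate.
  then W is forced to False.
  then V is forced to True.
  then S is forced to True.
  then R is forced to True.
So P = True, Q = True, R = True, S = True, T = True, U = True, V = True, W = False is a satisfying assignment.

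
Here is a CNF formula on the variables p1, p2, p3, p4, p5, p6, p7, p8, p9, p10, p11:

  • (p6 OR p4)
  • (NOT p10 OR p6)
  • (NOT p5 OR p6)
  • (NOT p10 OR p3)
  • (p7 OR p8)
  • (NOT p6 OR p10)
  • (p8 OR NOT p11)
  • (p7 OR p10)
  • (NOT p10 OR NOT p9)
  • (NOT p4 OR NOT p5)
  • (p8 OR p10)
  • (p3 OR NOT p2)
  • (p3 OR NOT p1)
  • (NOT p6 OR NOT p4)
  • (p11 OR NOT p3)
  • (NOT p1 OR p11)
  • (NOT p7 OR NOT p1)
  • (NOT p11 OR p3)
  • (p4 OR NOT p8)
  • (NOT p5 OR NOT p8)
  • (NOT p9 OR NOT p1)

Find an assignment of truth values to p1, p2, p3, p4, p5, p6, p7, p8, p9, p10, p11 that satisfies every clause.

p1=False, p2=False, p3=True, p4=True, p5=False, p6=False, p7=True, p8=True, p9=True, p10=False, p11=True

Check each clause:
  1. (p6 OR p4) — p4 is true.
  2. (NOT p10 OR p6) — NOT p10 is true.
  3. (NOT p5 OR p6) — NOT p5 is true.
  4. (NOT p10 OR p3) — p3 is true.
  5. (p8 OR p7) — p8 is true.
  6. (p10 OR NOT p6) — NOT p6 is true.
  7. (p8 OR NOT p11) — p8 is true.
  8. (p7 OR p10) — p7 is true.
  9. (NOT p9 OR NOT p10) — NOT p10 is true.
  10. (NOT p4 OR NOT p5) — NOT p5 is true.
  11. (p8 OR p10) — p8 is true.
  12. (NOT p2 OR p3) — p3 is true.
  13. (p3 OR NOT p1) — p3 is true.
  14. (NOT p4 OR NOT p6) — NOT p6 is true.
  15. (p11 OR NOT p3) — p11 is true.
  16. (p11 OR NOT p1) — p11 is true.
  17. (NOT p7 OR NOT p1) — NOT p1 is true.
  18. (NOT p11 OR p3) — p3 is true.
  19. (p4 OR NOT p8) — p4 is true.
  20. (NOT p5 OR NOT p8) — NOT p5 is true.
  21. (NOT p9 OR NOT p1) — NOT p1 is true.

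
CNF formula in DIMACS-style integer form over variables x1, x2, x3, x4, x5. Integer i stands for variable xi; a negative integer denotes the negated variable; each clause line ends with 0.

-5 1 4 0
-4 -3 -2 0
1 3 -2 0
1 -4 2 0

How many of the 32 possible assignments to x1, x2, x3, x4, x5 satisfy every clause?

Split on x1, then x2.
  x1=1, x2=1: x5 free; 3 ways for (x3,x4) × 2^1 = 6.
  x1=1, x2=0: x3, x4, x5 free → 2^3 = 8.
  x1=0, x2=1: remaining (x3,x4,x5) ∈ {(1,0,0)} — 1.
  x1=0, x2=0: remaining (x3,x4,x5) ∈ {(0,0,0); (1,0,0)} — 2.
Total: 6 + 8 + 1 + 2 = 17.

17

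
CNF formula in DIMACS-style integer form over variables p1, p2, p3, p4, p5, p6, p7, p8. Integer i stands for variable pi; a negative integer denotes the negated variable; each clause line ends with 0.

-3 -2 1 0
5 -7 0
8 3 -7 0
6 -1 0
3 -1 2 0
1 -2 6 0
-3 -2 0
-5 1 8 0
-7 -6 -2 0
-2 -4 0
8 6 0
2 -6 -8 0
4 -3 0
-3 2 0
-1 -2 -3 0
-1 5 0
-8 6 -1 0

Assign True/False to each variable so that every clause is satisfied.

p1=False, p2=False, p3=False, p4=True, p5=True, p6=False, p7=True, p8=True

Branch on p1: take p1 = False.
Try p2 = False.
  then p3 is forced to False.
The remaining clauses are satisfied by p4 = True, p5 = True, p6 = False, p7 = True, p8 = True.
Every clause has at least one true literal under this assignment.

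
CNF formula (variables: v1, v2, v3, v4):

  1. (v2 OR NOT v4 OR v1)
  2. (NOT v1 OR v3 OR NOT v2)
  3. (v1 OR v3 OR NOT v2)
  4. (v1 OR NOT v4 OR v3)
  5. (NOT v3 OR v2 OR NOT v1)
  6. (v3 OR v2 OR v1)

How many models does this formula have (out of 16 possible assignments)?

Satisfying assignments:
  v1=0 v2=0 v3=1 v4=0
  v1=0 v2=1 v3=1 v4=0
  v1=0 v2=1 v3=1 v4=1
  v1=1 v2=0 v3=0 v4=0
  v1=1 v2=0 v3=0 v4=1
  v1=1 v2=1 v3=1 v4=0
  v1=1 v2=1 v3=1 v4=1
That's 7 in total.

7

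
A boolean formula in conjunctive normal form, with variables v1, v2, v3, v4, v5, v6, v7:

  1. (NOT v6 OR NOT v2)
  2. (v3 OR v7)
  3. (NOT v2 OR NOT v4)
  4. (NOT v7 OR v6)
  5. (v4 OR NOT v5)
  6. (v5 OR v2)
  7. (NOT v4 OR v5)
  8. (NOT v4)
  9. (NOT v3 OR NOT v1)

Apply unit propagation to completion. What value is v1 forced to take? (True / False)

(NOT v4) is a unit clause: v4 = False.
In (v4 OR NOT v5), v4 is now false; NOT v5 must hold, so v5 = False.
From (v2 OR v5) and v5 = False: v2 = True.
From (NOT v2 OR NOT v6) and v2 = True: v6 = False.
(v6 OR NOT v7): since v6 = False, the clause reduces to (NOT v7). v7 = False.
From (v3 OR v7) and v7 = False: v3 = True.
(NOT v1 OR NOT v3): since v3 = True, the clause reduces to (NOT v1). v1 = False.

False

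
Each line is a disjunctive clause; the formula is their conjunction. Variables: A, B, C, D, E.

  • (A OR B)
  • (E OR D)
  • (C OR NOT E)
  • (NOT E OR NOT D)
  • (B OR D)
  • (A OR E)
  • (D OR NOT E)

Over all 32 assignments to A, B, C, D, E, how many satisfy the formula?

4

The models are:
  A=T B=F C=F D=T E=F
  A=T B=F C=T D=T E=F
  A=T B=T C=F D=T E=F
  A=T B=T C=T D=T E=F
That's 4 in total.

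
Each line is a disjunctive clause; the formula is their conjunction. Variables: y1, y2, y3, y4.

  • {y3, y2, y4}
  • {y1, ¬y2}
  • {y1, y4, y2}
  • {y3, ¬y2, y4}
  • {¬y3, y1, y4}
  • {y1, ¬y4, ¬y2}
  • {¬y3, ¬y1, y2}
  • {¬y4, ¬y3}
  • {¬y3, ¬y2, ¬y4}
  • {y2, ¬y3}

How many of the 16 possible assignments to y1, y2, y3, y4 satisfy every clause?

Satisfying assignments:
  y1=F y2=F y3=F y4=T
  y1=T y2=F y3=F y4=T
  y1=T y2=T y3=F y4=T
  y1=T y2=T y3=T y4=F
That's 4 in total.

4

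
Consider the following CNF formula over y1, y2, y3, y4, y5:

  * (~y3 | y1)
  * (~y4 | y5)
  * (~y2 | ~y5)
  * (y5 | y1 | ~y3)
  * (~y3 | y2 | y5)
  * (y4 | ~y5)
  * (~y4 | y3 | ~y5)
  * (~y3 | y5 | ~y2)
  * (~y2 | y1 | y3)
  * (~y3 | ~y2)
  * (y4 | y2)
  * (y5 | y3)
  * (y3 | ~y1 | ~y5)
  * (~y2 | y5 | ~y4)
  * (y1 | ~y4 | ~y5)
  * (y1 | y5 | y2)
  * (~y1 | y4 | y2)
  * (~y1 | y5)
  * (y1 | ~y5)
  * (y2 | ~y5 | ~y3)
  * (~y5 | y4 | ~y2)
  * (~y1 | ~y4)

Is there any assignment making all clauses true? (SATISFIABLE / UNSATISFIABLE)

UNSATISFIABLE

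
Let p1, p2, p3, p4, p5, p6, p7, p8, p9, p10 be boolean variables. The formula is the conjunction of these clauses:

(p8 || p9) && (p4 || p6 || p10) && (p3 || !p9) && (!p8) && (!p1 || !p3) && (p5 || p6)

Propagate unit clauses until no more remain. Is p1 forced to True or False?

Unit clause (!p8) sets p8 = False.
(p9 || p8): since p8 = False, the clause reduces to (p9). p9 = True.
(!p9 || p3) with p9 = True leaves only p3, so p3 = True.
In (!p3 || !p1), !p3 is now false; !p1 must hold, so p1 = False.

False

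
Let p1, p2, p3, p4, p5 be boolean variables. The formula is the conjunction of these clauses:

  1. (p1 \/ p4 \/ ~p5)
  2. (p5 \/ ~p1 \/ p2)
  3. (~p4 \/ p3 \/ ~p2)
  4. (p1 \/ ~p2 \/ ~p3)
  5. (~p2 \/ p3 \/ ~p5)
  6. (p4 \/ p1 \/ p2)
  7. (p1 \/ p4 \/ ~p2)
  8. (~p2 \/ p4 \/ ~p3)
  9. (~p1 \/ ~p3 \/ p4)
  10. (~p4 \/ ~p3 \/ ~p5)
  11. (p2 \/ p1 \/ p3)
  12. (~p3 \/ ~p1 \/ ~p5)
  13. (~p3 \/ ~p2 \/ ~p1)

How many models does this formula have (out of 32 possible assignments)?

4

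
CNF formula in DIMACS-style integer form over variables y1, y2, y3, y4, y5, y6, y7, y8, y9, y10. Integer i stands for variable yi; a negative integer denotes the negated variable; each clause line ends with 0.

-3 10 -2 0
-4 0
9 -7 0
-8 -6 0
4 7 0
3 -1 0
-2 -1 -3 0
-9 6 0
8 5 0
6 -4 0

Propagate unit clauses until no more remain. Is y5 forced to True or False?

True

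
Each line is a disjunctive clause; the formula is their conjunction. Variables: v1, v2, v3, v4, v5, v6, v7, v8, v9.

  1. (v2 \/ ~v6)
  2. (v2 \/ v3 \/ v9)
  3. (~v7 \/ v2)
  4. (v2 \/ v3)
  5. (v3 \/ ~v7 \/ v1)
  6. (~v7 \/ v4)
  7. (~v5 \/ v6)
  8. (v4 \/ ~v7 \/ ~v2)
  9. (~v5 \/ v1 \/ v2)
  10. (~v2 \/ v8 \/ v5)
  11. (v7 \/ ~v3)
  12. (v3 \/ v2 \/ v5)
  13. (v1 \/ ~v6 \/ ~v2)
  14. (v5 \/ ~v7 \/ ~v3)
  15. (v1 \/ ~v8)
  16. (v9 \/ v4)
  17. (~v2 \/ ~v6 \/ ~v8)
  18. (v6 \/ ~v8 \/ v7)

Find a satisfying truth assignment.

v1=True, v2=True, v3=False, v4=False, v5=True, v6=True, v7=False, v8=False, v9=True

v1 occurs only positively in the remaining clauses — set v1 = True.
v9 occurs only positively in the remaining clauses — set v9 = True.
Branch on v2: take v2 = True.
For the remaining variables, v3 = False, v4 = False, v5 = True, v6 = True, v7 = False, v8 = False works.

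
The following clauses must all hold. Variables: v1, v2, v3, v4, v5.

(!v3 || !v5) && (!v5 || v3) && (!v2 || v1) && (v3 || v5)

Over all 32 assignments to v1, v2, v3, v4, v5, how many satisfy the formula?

The models are:
  v1=0 v2=0 v3=1 v4=0 v5=0
  v1=0 v2=0 v3=1 v4=1 v5=0
  v1=1 v2=0 v3=1 v4=0 v5=0
  v1=1 v2=0 v3=1 v4=1 v5=0
  v1=1 v2=1 v3=1 v4=0 v5=0
  v1=1 v2=1 v3=1 v4=1 v5=0
That's 6 in total.

6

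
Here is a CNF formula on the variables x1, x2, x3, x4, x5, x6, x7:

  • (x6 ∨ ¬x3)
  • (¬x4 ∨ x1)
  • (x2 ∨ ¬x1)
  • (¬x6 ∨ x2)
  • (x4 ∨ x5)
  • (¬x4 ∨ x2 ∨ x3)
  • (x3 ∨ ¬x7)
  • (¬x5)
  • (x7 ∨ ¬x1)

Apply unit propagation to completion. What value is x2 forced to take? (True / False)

(¬x5) stands alone — x5 = False.
(x5 ∨ x4) with x5 = False leaves only x4, so x4 = True.
From (¬x4 ∨ x1) and x4 = True: x1 = True.
(x2 ∨ ¬x1): since x1 = True, the clause reduces to (x2). x2 = True.

True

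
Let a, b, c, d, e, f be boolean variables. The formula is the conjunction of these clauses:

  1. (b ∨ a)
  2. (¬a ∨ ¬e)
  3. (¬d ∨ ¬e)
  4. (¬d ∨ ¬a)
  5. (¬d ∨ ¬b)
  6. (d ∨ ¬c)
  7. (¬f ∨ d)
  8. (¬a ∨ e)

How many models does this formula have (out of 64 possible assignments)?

2

The models are:
  a=0 b=1 c=0 d=0 e=0 f=0
  a=0 b=1 c=0 d=0 e=1 f=0
Count: 2.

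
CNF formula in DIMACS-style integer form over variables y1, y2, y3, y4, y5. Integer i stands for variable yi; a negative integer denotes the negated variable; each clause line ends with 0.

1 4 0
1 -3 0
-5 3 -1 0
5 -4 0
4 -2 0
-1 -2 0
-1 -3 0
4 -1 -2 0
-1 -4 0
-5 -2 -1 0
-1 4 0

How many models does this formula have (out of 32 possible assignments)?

2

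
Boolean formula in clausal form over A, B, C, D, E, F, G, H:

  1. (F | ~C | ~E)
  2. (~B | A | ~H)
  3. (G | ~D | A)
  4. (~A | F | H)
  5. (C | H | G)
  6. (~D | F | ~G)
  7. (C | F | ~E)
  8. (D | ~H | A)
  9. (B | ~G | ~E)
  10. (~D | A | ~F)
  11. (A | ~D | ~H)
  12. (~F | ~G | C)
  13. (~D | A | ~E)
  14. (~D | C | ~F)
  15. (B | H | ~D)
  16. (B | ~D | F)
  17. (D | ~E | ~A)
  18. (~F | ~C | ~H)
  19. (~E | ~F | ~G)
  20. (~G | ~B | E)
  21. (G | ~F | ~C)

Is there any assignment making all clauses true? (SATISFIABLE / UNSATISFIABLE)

Try A = True.
For the remaining variables, B = False, C = False, D = False, E = False, F = False, G = True, H = True works.
Every clause has at least one true literal under this assignment.
So A = 1, B = 0, C = 0, D = 0, E = 0, F = 0, G = 1, H = 1 is a satisfying assignment.

SATISFIABLE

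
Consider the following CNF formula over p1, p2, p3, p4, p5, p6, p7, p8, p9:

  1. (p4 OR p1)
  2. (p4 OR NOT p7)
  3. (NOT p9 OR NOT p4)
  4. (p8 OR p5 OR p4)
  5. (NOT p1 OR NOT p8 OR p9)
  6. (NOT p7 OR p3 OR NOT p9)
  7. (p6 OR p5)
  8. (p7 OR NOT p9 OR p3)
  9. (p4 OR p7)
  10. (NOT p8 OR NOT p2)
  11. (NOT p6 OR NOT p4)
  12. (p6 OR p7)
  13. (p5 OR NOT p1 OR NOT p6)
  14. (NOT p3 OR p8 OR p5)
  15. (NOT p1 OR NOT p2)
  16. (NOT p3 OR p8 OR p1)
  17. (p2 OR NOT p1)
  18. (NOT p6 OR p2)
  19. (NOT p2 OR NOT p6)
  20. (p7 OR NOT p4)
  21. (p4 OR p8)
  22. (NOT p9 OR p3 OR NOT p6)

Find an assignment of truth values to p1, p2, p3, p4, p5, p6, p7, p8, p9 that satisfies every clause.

p1=0, p2=1, p3=0, p4=1, p5=1, p6=0, p7=1, p8=0, p9=0

Check each clause:
  1. (p4 OR p1) — p4 is true.
  2. (NOT p7 OR p4) — p4 is true.
  3. (NOT p9 OR NOT p4) — NOT p9 is true.
  4. (p8 OR p4 OR p5) — p4 is true.
  5. (p9 OR NOT p8 OR NOT p1) — NOT p8 is true.
  6. (NOT p7 OR NOT p9 OR p3) — NOT p9 is true.
  7. (p6 OR p5) — p5 is true.
  8. (p7 OR p3 OR NOT p9) — p7 is true.
  9. (p4 OR p7) — p4 is true.
  10. (NOT p2 OR NOT p8) — NOT p8 is true.
  11. (NOT p4 OR NOT p6) — NOT p6 is true.
  12. (p7 OR p6) — p7 is true.
  13. (p5 OR NOT p1 OR NOT p6) — NOT p6 is true.
  14. (p8 OR p5 OR NOT p3) — p5 is true.
  15. (NOT p2 OR NOT p1) — NOT p1 is true.
  16. (NOT p3 OR p8 OR p1) — NOT p3 is true.
  17. (NOT p1 OR p2) — p2 is true.
  18. (p2 OR NOT p6) — p2 is true.
  19. (NOT p2 OR NOT p6) — NOT p6 is true.
  20. (NOT p4 OR p7) — p7 is true.
  21. (p8 OR p4) — p4 is true.
  22. (p3 OR NOT p6 OR NOT p9) — NOT p6 is true.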